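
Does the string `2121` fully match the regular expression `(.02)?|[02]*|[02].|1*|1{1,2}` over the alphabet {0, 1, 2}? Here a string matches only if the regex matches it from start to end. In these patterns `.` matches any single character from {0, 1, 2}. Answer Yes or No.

No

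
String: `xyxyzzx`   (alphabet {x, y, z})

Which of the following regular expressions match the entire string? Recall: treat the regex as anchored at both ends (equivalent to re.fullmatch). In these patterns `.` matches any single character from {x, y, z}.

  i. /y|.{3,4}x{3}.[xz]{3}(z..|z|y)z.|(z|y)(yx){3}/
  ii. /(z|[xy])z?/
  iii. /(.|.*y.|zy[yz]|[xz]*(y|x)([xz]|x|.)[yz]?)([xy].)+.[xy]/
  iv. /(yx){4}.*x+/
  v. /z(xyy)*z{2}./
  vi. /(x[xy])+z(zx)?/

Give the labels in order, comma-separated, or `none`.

i → no match
ii → no match
iii → match
iv → no match — must start with `yx`
v → no match — must start with `z`
vi → match

iii, vi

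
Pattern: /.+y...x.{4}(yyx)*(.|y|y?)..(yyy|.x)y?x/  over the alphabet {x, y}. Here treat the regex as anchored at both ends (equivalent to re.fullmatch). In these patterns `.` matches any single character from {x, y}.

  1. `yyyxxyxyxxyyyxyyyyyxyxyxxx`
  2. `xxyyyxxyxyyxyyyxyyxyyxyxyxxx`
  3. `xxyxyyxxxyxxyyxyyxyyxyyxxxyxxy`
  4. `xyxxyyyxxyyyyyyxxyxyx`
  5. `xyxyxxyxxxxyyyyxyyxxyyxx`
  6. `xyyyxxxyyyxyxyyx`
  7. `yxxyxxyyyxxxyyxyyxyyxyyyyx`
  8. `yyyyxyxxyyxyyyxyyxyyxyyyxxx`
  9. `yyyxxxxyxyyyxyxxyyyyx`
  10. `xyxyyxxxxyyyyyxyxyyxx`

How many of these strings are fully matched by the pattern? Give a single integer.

5

1 → no match
2 → match
3 → no match — must end with `x`
4 → no match
5 → no match
6 → no match
7 → match
8 → match
9 → match
10 → match
Total matched: 5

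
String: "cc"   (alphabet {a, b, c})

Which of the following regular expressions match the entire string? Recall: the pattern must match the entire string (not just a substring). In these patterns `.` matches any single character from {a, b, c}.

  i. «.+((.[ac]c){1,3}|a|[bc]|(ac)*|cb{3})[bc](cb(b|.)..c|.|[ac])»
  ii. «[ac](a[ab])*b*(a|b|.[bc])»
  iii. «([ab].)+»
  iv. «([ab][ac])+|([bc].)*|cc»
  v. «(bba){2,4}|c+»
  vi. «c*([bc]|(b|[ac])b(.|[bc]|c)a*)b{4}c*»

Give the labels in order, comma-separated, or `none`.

i → no match
ii → no match
iii → no match
iv → match
v → match
vi → no match

iv, v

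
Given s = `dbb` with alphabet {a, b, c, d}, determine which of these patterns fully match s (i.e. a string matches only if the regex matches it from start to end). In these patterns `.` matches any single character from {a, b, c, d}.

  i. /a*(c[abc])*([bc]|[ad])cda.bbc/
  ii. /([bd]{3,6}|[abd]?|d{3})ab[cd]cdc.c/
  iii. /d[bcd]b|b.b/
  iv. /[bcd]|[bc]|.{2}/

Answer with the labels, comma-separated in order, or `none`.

iii

i → no match — must end with `bbc`
ii → no match — must end with `c`
iii → match
iv → no match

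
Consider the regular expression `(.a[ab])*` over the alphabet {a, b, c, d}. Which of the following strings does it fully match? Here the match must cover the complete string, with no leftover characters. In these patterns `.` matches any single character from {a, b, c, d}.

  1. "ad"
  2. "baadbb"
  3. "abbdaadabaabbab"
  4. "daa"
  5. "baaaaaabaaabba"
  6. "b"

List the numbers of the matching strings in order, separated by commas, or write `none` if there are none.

1. "ad" → no match
2. "baadbb" → no match
3 → no match
4. "daa" → match
5 → no match
6. "b" → no match

4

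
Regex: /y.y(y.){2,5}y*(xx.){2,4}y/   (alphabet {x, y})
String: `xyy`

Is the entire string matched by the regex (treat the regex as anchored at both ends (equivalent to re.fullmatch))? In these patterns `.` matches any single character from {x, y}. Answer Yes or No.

Every match must start with `y`, but `xyy` does not.

No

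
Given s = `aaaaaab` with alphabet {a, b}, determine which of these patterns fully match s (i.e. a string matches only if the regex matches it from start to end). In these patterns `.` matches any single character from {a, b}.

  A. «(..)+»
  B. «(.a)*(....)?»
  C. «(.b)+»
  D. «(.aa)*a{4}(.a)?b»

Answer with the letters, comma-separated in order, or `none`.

D

A → no match
B → no match
C → no match
D → match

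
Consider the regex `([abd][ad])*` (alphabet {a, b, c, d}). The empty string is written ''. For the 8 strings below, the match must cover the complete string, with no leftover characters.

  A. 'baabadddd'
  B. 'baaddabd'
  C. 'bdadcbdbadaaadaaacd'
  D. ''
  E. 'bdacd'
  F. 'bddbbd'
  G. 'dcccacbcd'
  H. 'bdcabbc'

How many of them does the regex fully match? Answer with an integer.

2

A → no match
B → match
C → no match
D → match
E → no match
F → no match
G → no match
H → no match
Total matched: 2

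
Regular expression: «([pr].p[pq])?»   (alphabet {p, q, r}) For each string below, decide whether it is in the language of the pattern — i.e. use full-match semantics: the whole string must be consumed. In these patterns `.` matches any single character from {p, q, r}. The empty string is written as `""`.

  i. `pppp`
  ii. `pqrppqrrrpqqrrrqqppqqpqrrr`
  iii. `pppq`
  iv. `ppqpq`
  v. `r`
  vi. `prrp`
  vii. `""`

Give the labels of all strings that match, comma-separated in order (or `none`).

i → match
ii → no match
iii → match
iv → no match
v → no match
vi → no match
vii → match

i, iii, vii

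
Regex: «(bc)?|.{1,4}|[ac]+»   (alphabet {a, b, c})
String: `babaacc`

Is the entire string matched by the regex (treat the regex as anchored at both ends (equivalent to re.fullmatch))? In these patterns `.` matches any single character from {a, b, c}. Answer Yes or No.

No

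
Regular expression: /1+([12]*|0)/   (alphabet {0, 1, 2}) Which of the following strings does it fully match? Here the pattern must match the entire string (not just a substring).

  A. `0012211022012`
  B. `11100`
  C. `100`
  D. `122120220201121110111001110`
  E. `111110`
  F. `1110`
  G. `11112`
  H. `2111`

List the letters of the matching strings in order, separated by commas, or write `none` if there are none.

A → no match — must start with `1`
B. `11100` → no match
C. `100` → no match
D → no match
E. `111110` → match
F. `1110` → match
G. `11112` → match
H. `2111` → no match — must start with `1`

E, F, G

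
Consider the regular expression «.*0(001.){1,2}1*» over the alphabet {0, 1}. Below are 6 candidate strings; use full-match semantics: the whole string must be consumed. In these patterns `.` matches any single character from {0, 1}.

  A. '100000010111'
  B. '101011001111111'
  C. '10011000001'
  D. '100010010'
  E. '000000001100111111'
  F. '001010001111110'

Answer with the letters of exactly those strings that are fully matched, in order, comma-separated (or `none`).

A, E

A → match
B → no match
C → no match
D → no match
E → match
F → no match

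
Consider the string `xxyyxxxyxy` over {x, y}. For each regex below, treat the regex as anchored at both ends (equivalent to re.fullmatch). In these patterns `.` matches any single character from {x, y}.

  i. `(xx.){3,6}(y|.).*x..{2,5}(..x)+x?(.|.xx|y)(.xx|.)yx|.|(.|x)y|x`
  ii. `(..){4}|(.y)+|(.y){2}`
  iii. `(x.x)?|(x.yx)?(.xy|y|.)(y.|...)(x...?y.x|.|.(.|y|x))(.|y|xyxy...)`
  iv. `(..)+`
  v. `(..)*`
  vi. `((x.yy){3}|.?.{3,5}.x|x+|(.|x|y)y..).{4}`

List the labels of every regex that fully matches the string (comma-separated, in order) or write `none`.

iv, v, vi

i → no match
ii → no match
iii → no match
iv → match
v → match
vi → match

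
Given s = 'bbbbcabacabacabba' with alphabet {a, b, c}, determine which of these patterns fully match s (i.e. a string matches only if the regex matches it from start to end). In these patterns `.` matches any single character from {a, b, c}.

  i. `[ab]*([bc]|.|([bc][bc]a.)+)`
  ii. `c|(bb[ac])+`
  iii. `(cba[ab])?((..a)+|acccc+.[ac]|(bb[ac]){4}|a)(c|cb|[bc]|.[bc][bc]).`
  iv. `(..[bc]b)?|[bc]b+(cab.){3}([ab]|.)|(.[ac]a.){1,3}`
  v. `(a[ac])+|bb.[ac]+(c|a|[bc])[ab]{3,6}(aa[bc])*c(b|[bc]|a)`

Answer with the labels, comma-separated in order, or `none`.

iv

i → no match
ii → no match
iii → no match
iv → match
v → no match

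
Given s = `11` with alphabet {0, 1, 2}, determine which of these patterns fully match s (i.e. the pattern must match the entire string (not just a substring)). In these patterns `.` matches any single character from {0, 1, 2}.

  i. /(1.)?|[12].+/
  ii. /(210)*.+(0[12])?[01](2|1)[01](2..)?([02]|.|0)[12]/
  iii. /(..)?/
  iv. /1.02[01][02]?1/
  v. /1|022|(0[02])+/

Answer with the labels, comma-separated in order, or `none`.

i → match
ii → no match
iii → match
iv → no match
v → no match

i, iii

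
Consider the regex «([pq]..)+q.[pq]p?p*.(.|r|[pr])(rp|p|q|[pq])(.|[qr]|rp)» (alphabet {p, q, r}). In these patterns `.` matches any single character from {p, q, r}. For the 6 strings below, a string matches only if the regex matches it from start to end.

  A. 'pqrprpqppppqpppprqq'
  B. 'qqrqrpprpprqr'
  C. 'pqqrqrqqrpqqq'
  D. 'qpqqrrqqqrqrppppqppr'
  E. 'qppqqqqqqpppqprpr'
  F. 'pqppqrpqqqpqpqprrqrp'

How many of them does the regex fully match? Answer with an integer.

1

A → no match
B → no match
C → no match
D → no match
E → match
F → no match
Total matched: 1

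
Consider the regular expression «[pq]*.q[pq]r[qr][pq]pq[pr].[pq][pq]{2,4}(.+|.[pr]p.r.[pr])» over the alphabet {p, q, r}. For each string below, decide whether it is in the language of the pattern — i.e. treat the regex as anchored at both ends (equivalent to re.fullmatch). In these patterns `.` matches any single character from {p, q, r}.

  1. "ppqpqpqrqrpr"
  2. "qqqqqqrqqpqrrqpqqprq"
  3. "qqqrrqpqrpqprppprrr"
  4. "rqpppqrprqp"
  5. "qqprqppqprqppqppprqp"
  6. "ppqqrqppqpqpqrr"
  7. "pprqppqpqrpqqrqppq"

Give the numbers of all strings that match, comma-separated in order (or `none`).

2, 5

1. "ppqpqpqrqrpr" → no match
2 → match
3 → no match
4. "rqpppqrprqp" → no match
5 → match
6 → no match
7 → no match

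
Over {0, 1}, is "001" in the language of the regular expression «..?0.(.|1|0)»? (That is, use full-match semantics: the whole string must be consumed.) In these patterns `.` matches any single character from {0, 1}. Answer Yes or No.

No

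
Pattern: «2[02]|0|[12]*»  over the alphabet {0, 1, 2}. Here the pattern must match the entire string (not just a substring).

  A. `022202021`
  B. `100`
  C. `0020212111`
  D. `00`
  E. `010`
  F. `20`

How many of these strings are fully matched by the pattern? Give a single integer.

1

A → no match
B → no match
C → no match
D → no match
E → no match
F → match
Total matched: 1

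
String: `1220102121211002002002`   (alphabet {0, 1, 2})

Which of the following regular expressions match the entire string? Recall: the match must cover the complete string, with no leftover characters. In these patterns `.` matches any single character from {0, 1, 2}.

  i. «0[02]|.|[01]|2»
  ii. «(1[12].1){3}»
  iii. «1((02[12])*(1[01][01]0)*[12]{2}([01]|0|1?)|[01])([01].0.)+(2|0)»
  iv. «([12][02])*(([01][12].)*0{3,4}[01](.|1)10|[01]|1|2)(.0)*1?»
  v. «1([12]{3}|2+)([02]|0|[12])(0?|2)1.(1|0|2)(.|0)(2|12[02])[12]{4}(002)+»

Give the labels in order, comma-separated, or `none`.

v

i → no match
ii → no match — must end with `1`
iii → no match
iv → no match
v → match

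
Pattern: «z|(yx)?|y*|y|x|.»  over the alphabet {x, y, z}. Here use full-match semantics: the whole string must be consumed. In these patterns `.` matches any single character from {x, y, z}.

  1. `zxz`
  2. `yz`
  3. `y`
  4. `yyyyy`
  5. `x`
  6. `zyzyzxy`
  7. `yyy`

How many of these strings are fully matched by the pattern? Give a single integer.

1 → no match
2 → no match
3 → match
4 → match
5 → match
6 → no match
7 → match
Total matched: 4

4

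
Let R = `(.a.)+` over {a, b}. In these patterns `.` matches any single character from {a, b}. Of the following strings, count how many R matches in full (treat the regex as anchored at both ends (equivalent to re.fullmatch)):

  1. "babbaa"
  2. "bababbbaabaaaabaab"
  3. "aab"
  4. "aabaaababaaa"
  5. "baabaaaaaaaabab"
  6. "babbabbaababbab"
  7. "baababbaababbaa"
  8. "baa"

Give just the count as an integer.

1 → match
2 → no match
3 → match
4 → match
5 → match
6 → match
7 → match
8 → match
Total matched: 7

7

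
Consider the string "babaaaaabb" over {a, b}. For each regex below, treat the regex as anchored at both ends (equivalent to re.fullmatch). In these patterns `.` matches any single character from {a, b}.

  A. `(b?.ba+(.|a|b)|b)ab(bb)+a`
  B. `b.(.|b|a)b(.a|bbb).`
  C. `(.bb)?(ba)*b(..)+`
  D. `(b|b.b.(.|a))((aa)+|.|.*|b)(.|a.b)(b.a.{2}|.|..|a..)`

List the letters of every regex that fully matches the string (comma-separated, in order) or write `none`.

A → no match — must end with "bba"
B → no match
C → no match
D → match

D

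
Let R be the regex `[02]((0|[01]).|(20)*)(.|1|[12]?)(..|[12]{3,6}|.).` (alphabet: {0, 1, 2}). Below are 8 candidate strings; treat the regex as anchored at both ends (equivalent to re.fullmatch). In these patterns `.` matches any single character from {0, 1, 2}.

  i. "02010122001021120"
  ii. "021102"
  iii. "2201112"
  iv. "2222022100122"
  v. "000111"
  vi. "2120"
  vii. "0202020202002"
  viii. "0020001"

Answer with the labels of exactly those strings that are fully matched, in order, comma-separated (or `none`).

iii, v, vi, vii, viii

i → no match
ii → no match
iii → match
iv → no match
v → match
vi → match
vii → match
viii → match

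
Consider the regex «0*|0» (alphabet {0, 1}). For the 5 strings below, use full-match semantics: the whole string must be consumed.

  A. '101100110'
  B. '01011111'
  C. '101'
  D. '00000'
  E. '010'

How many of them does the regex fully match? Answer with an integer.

A. '101100110' → no match
B. '01011111' → no match
C. '101' → no match
D. '00000' → match
E. '010' → no match
Total matched: 1

1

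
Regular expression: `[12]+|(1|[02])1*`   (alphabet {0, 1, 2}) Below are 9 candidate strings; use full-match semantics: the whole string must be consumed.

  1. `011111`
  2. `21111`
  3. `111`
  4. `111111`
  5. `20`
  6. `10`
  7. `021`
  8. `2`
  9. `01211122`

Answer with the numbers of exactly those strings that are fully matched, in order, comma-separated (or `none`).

1, 2, 3, 4, 8

1 → match
2 → match
3 → match
4 → match
5 → no match
6 → no match
7 → no match
8 → match
9 → no match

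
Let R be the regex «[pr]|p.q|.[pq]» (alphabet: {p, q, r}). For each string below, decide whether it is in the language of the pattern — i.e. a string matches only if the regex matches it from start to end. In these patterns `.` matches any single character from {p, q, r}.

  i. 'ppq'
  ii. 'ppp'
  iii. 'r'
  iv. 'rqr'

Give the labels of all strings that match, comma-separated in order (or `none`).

i, iii

i → match
ii → no match
iii → match
iv → no match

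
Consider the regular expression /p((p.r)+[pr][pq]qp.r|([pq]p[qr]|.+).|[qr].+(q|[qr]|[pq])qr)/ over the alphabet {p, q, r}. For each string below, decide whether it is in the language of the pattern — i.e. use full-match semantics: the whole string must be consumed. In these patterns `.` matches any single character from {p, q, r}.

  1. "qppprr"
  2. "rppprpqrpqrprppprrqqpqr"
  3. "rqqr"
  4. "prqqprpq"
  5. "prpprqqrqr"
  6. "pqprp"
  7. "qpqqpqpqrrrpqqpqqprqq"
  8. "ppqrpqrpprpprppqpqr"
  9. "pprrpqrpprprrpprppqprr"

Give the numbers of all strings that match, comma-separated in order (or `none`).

4, 5, 6, 8, 9

1 → no match — must start with "p"
2 → no match — must start with "p"
3 → no match — must start with "p"
4 → match
5 → match
6 → match
7 → no match — must start with "p"
8 → match
9 → match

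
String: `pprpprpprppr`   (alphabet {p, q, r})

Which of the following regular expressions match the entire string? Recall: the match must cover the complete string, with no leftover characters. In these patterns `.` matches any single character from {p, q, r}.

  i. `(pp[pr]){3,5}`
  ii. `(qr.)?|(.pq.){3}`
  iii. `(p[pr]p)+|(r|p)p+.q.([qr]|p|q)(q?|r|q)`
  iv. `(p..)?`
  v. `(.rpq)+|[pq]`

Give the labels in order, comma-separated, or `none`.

i → match
ii → no match
iii → no match
iv → no match
v → no match

i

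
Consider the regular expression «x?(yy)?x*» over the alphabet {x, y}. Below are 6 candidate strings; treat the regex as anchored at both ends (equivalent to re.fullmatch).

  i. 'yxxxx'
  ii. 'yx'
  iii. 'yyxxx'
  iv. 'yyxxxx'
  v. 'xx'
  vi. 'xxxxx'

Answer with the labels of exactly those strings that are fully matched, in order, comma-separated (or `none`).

iii, iv, v, vi

i → no match
ii → no match
iii → match
iv → match
v → match
vi → match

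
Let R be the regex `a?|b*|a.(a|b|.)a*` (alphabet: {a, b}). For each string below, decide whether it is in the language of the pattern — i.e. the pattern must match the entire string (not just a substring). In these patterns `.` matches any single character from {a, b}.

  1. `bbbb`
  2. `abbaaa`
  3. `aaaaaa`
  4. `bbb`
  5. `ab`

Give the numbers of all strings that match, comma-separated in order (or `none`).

1, 2, 3, 4

1 → match
2 → match
3 → match
4 → match
5 → no match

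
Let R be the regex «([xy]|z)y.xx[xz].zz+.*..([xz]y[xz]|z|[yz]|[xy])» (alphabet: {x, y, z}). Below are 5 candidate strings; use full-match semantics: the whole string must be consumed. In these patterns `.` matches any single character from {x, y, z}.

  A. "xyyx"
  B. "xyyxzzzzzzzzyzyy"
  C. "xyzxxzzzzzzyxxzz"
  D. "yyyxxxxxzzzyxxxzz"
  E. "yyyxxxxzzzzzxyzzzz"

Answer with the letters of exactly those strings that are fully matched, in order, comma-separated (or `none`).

C, E

A → no match
B → no match
C → match
D → no match
E → match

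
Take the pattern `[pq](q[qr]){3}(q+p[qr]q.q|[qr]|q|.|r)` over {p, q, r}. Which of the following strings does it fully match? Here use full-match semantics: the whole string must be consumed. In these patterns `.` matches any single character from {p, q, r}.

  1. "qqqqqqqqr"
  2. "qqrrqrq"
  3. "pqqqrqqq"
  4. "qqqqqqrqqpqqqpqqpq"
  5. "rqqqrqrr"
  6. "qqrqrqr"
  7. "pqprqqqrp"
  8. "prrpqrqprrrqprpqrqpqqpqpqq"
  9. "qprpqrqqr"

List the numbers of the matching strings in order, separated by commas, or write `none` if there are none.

3

1 → no match
2 → no match
3 → match
4 → no match
5 → no match
6 → no match
7 → no match
8 → no match
9 → no match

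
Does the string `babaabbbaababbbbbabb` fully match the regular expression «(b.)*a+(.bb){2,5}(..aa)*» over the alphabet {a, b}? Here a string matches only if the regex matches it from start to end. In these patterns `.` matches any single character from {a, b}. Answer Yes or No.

No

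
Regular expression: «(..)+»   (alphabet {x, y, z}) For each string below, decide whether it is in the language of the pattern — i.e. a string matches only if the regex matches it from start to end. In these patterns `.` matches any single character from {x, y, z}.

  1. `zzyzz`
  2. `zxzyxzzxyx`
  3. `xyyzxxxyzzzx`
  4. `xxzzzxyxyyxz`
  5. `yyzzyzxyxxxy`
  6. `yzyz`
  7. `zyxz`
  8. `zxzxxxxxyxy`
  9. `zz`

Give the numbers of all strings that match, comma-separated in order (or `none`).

1 → no match
2 → match
3 → match
4 → match
5 → match
6 → match
7 → match
8 → no match
9 → match

2, 3, 4, 5, 6, 7, 9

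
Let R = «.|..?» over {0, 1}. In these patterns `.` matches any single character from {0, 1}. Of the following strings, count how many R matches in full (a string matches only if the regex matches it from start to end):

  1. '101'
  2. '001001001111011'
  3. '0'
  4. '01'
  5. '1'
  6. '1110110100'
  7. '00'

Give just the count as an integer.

1 → no match
2 → no match
3 → match
4 → match
5 → match
6 → no match
7 → match
Total matched: 4

4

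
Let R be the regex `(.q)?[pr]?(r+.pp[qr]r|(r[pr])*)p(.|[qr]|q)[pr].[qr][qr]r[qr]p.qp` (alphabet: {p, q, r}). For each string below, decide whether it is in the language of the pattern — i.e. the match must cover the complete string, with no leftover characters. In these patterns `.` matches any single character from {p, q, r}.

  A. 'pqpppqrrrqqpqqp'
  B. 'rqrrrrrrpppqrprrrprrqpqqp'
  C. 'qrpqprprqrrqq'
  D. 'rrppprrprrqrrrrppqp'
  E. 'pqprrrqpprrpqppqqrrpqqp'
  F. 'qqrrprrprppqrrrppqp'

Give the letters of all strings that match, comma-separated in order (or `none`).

A → no match
B → no match
C → no match — must end with 'qp'
D → match
E → match
F → match

D, E, F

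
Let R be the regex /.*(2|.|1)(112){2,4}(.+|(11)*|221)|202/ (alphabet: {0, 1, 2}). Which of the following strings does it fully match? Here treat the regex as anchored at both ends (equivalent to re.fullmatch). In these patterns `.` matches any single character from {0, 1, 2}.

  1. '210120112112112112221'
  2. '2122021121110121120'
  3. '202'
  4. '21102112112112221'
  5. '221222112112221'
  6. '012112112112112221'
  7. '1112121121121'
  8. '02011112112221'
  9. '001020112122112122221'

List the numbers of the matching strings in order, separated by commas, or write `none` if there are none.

1, 3, 4, 5, 6, 7, 8

1 → match
2 → no match
3. '202' → match
4 → match
5 → match
6 → match
7 → match
8 → match
9 → no match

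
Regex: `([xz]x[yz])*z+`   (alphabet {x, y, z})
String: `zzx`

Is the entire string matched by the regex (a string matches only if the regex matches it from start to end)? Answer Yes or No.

Every match must end with `z`, but `zzx` does not.

No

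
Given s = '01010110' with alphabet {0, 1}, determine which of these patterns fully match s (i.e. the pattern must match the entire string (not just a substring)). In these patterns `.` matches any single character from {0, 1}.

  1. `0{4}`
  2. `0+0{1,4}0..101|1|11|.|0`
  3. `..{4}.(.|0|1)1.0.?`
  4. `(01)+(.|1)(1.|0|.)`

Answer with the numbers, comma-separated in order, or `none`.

1 → no match
2 → no match
3 → no match
4 → match

4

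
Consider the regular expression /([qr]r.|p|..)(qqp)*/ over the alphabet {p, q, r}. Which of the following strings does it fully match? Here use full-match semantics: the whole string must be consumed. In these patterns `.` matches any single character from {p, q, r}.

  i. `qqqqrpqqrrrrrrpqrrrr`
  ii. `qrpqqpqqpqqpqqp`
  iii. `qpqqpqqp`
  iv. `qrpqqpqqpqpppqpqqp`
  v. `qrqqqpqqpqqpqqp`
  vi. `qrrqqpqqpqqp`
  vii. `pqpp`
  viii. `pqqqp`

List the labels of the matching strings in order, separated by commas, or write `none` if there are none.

ii, iii, v, vi, viii

i → no match
ii → match
iii → match
iv → no match
v → match
vi → match
vii → no match
viii → match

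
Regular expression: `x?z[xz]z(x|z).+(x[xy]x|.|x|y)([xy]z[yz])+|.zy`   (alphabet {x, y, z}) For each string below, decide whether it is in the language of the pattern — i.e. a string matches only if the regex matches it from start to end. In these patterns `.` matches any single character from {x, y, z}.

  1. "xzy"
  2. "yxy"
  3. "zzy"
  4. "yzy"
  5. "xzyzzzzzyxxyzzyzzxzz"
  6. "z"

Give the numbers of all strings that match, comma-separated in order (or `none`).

1, 3, 4

1 → match
2 → no match
3 → match
4 → match
5 → no match
6 → no match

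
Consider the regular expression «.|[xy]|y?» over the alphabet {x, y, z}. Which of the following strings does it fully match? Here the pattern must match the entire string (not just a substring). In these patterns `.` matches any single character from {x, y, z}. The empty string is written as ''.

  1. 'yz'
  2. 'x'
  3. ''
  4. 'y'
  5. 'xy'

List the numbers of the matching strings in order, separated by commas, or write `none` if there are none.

2, 3, 4

1 → no match
2 → match
3 → match
4 → match
5 → no match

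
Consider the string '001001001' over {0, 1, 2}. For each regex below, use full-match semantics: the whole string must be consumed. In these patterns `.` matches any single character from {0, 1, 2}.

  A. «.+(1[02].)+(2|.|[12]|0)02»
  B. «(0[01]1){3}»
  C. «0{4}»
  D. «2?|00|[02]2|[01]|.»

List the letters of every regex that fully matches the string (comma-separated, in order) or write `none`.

B

A → no match — must end with '02'
B → match
C → no match — must end with '0'
D → no match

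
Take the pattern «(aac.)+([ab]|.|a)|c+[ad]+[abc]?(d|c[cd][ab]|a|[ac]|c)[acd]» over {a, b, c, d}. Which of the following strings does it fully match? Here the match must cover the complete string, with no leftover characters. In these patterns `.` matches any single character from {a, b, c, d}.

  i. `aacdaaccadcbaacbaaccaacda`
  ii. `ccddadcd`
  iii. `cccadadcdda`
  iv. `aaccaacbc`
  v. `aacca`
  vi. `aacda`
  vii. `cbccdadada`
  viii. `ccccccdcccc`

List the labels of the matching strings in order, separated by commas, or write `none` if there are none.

ii, iv, v, vi

i → no match
ii. `ccddadcd` → match
iii. `cccadadcdda` → no match
iv. `aaccaacbc` → match
v. `aacca` → match
vi. `aacda` → match
vii. `cbccdadada` → no match
viii. `ccccccdcccc` → no match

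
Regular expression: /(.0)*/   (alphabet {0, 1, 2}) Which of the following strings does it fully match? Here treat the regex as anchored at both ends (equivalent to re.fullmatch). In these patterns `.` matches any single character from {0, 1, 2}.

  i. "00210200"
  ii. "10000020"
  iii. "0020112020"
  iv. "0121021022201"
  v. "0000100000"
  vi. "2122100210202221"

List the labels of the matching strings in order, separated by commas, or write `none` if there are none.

ii, v

i. "00210200" → no match
ii. "10000020" → match
iii. "0020112020" → no match
iv → no match
v. "0000100000" → match
vi → no match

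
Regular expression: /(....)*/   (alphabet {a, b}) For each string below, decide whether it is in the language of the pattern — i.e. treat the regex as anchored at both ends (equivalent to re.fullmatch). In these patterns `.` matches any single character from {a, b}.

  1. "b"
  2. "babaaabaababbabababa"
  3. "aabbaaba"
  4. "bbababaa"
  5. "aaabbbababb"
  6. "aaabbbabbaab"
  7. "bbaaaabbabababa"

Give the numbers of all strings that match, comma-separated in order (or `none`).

1 → no match
2 → match
3 → match
4 → match
5 → no match
6 → match
7 → no match

2, 3, 4, 6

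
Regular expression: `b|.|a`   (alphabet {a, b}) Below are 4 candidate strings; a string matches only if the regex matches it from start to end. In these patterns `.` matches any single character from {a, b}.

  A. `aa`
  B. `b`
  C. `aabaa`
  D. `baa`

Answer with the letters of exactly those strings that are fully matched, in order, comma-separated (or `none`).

B

A. `aa` → no match
B. `b` → match
C. `aabaa` → no match
D. `baa` → no match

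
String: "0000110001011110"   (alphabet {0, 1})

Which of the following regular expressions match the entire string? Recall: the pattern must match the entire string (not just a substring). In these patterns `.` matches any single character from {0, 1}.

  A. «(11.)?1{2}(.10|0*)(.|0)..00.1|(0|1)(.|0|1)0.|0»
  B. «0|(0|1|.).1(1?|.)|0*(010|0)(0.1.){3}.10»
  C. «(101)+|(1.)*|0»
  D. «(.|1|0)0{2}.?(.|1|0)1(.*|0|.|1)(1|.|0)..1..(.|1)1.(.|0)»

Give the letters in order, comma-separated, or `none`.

D

A → no match
B → no match
C → no match
D → match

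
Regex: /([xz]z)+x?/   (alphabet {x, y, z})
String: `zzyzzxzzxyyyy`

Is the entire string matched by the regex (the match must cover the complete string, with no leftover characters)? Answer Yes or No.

No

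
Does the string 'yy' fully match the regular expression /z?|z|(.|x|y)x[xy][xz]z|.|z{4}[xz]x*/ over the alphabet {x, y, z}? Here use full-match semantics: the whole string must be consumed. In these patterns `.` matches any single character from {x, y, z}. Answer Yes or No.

No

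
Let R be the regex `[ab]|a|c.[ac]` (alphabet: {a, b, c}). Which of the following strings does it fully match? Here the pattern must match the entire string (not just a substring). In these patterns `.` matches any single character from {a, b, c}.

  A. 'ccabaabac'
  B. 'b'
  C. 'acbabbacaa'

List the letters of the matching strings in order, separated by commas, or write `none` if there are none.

A → no match
B → match
C → no match

B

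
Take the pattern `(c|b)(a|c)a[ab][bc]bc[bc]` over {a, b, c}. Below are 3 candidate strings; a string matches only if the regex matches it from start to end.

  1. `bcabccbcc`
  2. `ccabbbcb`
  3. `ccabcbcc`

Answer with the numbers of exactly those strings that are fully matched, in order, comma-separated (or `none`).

2, 3

1 → no match
2 → match
3 → match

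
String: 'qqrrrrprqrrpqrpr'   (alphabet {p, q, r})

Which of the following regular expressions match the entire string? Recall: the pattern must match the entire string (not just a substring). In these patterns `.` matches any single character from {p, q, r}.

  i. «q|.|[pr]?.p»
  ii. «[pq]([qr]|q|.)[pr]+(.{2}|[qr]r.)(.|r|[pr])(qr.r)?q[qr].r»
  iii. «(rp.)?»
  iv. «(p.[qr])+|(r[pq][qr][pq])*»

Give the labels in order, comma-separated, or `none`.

ii

i → no match
ii → match
iii → no match
iv → no match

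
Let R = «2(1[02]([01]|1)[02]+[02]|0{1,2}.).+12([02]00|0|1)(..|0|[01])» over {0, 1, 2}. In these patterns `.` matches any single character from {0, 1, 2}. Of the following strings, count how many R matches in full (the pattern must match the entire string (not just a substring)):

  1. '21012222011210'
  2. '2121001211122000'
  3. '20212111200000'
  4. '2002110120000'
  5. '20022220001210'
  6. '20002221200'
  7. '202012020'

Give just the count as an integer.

7

1 → match
2 → match
3 → match
4 → match
5 → match
6. '20002221200' → match
7. '202012020' → match
Total matched: 7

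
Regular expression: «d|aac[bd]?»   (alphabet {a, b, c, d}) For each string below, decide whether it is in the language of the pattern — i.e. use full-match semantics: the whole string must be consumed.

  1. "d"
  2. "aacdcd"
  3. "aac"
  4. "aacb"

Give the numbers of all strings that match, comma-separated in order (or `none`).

1 → match
2 → no match
3 → match
4 → match

1, 3, 4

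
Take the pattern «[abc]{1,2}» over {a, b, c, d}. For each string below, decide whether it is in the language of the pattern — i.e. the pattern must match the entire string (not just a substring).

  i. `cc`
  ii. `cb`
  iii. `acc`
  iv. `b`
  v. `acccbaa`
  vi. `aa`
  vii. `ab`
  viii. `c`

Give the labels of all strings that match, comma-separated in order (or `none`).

i, ii, iv, vi, vii, viii

i. `cc` → match
ii. `cb` → match
iii. `acc` → no match
iv. `b` → match
v. `acccbaa` → no match
vi. `aa` → match
vii. `ab` → match
viii. `c` → match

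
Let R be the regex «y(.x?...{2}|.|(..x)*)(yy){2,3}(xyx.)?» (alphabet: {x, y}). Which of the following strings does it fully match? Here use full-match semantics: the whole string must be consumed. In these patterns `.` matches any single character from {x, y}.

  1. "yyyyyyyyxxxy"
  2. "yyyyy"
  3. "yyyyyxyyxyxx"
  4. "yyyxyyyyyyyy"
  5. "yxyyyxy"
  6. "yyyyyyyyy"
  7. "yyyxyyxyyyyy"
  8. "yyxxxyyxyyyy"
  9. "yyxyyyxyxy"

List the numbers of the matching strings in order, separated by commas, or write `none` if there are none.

1 → no match
2 → match
3 → no match
4 → match
5 → no match
6 → no match
7 → no match
8 → no match
9 → no match

2, 4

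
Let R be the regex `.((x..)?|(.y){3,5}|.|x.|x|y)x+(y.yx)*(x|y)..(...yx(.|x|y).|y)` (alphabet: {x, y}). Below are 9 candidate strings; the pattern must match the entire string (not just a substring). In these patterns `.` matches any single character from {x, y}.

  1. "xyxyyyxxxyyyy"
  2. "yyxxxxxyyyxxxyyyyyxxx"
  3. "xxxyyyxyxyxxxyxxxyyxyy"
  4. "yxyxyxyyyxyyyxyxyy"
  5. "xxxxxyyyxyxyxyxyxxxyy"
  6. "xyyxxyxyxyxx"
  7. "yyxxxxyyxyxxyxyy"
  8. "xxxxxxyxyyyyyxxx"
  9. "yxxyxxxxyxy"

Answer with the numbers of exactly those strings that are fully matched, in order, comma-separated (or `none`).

1 → no match
2 → match
3 → no match
4 → match
5 → match
6 → no match
7 → match
8 → match
9 → match

2, 4, 5, 7, 8, 9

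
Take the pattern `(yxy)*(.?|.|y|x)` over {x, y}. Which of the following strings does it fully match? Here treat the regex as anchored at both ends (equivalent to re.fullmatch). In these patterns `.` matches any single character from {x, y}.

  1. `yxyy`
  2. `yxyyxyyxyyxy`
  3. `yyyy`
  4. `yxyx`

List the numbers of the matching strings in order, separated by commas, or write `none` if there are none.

1 → match
2 → match
3 → no match
4 → match

1, 2, 4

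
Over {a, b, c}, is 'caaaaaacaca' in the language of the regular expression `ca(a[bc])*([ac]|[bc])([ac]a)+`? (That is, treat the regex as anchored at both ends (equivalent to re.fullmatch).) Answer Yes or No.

Yes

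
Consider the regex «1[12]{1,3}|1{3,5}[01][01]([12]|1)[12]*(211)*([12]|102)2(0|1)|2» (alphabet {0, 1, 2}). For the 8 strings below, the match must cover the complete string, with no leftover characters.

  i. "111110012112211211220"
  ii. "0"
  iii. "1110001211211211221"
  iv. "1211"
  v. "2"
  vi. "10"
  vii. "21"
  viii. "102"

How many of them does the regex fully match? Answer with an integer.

i → match
ii. "0" → no match
iii → no match
iv. "1211" → match
v. "2" → match
vi. "10" → no match
vii. "21" → no match
viii. "102" → no match
Total matched: 3

3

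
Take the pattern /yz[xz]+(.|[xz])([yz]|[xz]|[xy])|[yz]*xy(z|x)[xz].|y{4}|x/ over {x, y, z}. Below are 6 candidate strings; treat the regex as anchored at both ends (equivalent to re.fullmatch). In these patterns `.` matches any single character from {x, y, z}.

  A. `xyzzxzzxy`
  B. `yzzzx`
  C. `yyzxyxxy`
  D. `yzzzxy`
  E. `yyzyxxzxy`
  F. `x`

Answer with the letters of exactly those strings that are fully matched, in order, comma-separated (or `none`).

B, C, D, F

A → no match
B → match
C → match
D → match
E → no match
F → match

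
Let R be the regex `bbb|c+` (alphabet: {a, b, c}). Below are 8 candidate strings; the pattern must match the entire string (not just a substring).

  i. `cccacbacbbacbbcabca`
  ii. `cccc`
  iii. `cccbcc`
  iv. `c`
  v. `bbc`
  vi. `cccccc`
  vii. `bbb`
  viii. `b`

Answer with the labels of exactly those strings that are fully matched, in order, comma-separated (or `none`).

ii, iv, vi, vii

i → no match
ii → match
iii → no match
iv → match
v → no match
vi → match
vii → match
viii → no match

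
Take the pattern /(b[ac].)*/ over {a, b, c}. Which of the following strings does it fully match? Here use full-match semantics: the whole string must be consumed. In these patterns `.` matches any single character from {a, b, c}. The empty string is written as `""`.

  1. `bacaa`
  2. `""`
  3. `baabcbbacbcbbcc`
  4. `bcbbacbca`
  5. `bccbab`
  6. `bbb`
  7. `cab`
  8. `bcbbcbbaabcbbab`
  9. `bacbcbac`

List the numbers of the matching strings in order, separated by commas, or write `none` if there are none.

2, 3, 4, 5, 8

1. `bacaa` → no match
2. `""` → match
3 → match
4. `bcbbacbca` → match
5. `bccbab` → match
6. `bbb` → no match
7. `cab` → no match
8 → match
9. `bacbcbac` → no match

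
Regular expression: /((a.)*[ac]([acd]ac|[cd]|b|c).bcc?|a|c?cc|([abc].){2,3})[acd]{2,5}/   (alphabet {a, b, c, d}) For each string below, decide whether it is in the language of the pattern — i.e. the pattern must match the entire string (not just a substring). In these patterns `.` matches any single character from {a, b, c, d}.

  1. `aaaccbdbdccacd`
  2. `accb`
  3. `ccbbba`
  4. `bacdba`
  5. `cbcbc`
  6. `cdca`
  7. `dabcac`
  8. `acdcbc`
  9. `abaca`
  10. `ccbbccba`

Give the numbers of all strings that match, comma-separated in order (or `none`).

1 → no match
2 → no match
3 → no match
4 → no match
5 → no match
6 → no match
7 → no match
8 → no match
9 → no match
10 → no match

none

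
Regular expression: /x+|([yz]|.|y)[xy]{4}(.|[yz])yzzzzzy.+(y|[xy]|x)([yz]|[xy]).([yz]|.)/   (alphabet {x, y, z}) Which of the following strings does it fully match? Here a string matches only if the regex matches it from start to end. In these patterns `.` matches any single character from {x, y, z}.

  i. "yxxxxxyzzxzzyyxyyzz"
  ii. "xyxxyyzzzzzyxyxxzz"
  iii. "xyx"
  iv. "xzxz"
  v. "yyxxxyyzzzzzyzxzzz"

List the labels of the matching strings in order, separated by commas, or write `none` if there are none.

i → no match
ii → no match
iii. "xyx" → no match
iv. "xzxz" → no match
v → match

v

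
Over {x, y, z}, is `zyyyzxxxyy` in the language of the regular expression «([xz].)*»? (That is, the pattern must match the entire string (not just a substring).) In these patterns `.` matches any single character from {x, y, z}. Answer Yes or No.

No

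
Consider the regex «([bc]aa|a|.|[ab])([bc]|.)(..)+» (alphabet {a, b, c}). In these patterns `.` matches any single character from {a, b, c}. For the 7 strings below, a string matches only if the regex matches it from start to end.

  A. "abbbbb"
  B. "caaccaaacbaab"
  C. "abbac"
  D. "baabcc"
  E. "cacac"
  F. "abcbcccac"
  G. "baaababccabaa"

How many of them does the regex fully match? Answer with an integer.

A. "abbbbb" → match
B → no match
C. "abbac" → no match
D. "baabcc" → match
E. "cacac" → no match
F. "abcbcccac" → no match
G → no match
Total matched: 2

2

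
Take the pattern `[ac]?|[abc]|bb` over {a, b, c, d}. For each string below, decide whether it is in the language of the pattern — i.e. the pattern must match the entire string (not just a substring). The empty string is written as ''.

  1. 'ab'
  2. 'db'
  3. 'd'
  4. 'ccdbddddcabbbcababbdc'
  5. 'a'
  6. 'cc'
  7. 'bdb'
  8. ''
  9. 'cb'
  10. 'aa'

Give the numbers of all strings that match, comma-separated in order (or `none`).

1. 'ab' → no match
2. 'db' → no match
3. 'd' → no match
4 → no match
5. 'a' → match
6. 'cc' → no match
7. 'bdb' → no match
8. '' → match
9. 'cb' → no match
10. 'aa' → no match

5, 8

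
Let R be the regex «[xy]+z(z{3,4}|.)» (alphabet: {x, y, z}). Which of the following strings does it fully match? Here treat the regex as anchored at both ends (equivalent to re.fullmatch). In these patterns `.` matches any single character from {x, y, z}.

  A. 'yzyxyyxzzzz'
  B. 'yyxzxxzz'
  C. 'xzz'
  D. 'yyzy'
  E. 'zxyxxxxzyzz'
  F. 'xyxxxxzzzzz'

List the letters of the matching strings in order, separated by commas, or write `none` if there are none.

A → no match
B → no match
C → match
D → match
E → no match
F → match

C, D, F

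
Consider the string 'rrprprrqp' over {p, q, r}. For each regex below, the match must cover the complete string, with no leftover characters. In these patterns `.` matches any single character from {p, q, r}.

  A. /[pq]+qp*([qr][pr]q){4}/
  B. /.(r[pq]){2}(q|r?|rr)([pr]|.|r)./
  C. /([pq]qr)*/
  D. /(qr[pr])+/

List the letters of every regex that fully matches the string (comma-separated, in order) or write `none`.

B

A → no match — must end with 'q'
B → match
C → no match
D → no match — must start with 'qr'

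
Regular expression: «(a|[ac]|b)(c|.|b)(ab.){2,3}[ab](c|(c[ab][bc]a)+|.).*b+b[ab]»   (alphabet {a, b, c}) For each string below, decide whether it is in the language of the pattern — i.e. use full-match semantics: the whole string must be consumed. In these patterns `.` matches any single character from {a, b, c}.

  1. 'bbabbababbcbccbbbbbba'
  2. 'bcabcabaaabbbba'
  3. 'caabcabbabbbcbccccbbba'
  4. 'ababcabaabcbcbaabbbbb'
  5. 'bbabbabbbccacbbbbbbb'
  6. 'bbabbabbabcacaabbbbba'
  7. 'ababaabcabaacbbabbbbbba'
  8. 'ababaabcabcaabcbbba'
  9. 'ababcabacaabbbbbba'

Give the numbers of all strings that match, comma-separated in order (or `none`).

1 → match
2 → match
3 → match
4 → match
5 → match
6 → match
7 → match
8 → match
9 → no match

1, 2, 3, 4, 5, 6, 7, 8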